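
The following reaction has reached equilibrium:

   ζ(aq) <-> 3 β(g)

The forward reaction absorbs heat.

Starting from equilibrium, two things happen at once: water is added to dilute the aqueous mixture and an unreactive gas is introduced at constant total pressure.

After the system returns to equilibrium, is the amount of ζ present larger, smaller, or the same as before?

cannot be determined

Dilution lowers every aqueous concentration by the same factor. Δn_aq = 0 − 1 = -1, so the system shifts toward the side with more dissolved moles — to the left.
Adding inert gas at constant total pressure expands the volume and lowers every reacting partial pressure. With Δn_gas = 3 − 0 = +3, Q moves away from K toward the side with fewer gas moles, so the system shifts toward the side with more gas moles — to the right.
The two effects oppose each other, so the net shift — and hence the change in ζ — cannot be determined from the given information.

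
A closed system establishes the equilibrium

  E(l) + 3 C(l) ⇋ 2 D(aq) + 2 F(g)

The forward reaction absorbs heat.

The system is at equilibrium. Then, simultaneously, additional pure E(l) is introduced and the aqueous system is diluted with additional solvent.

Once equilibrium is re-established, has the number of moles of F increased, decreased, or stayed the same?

increases

E is a pure liquid; its activity is 1 regardless of amount, so Q is unaffected — no shift from this change.
Dilution lowers every aqueous concentration by the same factor. Δn_aq = 2 − 0 = +2, so the system shifts toward the side with more dissolved moles — to the right.
The net shift is to the right. F is a product, so its amount increases.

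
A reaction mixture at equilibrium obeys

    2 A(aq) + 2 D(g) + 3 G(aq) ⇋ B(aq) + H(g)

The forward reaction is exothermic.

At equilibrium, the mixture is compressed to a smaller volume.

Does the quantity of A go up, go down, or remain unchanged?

Gas moles: reactants 2, products 1 (Δn_gas = -1). Compression shifts the system toward the side with fewer moles of gas — to the right.
The net shift is to the right. A is a reactant, so its amount decreases.

decreases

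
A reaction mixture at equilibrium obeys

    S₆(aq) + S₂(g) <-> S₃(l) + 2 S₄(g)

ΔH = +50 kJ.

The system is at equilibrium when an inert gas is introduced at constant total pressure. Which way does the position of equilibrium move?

right

Adding inert gas at constant total pressure expands the volume and lowers every reacting partial pressure. With Δn_gas = 2 − 1 = +1, Q moves away from K toward the side with fewer gas moles, so the system shifts toward the side with more gas moles — to the right.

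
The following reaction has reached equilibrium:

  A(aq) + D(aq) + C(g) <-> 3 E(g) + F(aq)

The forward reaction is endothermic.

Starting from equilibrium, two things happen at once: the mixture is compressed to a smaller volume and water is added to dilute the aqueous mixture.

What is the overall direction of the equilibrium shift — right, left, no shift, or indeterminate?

Gas moles: reactants 1, products 3 (Δn_gas = +2). Compression shifts the system toward the side with fewer moles of gas — to the left.
Dilution lowers every aqueous concentration by the same factor. Δn_aq = 1 − 2 = -1, so the system shifts toward the side with more dissolved moles — to the left.
All effects act in the same direction — net shift to the left.

left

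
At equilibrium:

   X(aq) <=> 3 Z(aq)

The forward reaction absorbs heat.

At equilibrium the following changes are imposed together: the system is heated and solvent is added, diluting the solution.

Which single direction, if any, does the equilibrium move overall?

right

The forward reaction is endothermic. Raising T favours the endothermic direction — shift to the right.
Dilution lowers every aqueous concentration by the same factor. Δn_aq = 3 − 1 = +2, so the system shifts toward the side with more dissolved moles — to the right.
All effects act in the same direction — net shift to the right.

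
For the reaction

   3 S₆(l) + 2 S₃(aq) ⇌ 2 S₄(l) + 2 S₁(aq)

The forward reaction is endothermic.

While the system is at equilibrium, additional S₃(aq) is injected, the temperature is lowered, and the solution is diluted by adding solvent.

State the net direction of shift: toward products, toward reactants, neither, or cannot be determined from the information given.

cannot be determined

Adding S₃ (aq), a reactant, drives the reaction to the right.
The forward reaction is endothermic. Lowering T favours the exothermic direction — shift to the left.
Dilution scales every aqueous concentration by the same factor. Δn_aq = 2 − 2 = 0, so Q is unchanged — no shift.
The individual effects push in opposite directions; without quantitative information the net direction cannot be determined.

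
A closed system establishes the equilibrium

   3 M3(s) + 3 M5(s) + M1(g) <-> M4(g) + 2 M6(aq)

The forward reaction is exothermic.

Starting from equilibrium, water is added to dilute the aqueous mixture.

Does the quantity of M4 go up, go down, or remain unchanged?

increases

Dilution lowers every aqueous concentration by the same factor. Δn_aq = 2 − 0 = +2, so the system shifts toward the side with more dissolved moles — to the right.
The net shift is to the right. M4 is a product, so its amount increases.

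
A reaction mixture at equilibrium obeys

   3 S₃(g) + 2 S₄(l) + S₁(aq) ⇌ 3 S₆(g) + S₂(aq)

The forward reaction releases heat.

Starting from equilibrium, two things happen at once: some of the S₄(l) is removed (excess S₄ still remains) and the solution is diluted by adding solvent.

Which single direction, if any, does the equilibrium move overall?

S₄ is a pure liquid; its activity is 1 regardless of amount, so Q is unaffected — no shift from this change.
Dilution scales every aqueous concentration by the same factor. Δn_aq = 1 − 1 = 0, so Q is unchanged — no shift.
None of the changes alters Q relative to K, so there is no net shift.

no shift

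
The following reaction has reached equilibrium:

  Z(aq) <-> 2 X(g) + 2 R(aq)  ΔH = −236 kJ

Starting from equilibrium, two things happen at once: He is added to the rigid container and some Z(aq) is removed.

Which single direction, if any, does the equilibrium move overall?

At constant volume, adding an inert gas leaves every reacting species' partial pressure unchanged, so Q is unchanged — no shift from this change.
Removing Z (aq), a reactant, drives the reaction to the left.
Only the nonzero effect(s) matter; the net shift is to the left.

left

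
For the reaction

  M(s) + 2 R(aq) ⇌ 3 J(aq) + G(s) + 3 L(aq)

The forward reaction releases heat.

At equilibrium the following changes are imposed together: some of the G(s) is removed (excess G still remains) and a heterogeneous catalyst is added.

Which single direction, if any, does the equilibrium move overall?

G is a pure solid; its activity is 1 regardless of amount, so Q is unaffected — no shift from this change.
A catalyst speeds both forward and reverse rates equally; it changes neither Q nor K — no shift from this change.
None of the changes alters Q relative to K, so there is no net shift.

no shift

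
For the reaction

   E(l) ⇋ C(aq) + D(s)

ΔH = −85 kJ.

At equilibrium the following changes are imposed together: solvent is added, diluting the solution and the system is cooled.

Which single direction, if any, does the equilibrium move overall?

right

Dilution lowers every aqueous concentration by the same factor. Δn_aq = 1 − 0 = +1, so the system shifts toward the side with more dissolved moles — to the right.
The forward reaction is exothermic. Lowering T favours the exothermic direction — shift to the right.
All effects act in the same direction — net shift to the right.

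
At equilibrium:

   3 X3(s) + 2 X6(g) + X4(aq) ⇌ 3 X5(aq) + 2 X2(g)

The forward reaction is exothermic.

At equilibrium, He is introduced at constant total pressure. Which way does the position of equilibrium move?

Adding inert gas at constant total pressure expands the volume, scaling every reacting partial pressure by the same factor. Δn_gas = 2 − 2 = 0, so Q is unchanged — no shift.

no shift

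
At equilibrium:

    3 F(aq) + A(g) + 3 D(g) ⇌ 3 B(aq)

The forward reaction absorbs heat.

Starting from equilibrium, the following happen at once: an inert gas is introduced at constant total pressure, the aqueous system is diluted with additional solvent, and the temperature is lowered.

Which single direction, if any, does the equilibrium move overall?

left

Adding inert gas at constant total pressure expands the volume and lowers every reacting partial pressure. With Δn_gas = 0 − 4 = -4, Q moves away from K toward the side with fewer gas moles, so the system shifts toward the side with more gas moles — to the left.
Dilution scales every aqueous concentration by the same factor. Δn_aq = 3 − 3 = 0, so Q is unchanged — no shift.
The forward reaction is endothermic. Lowering T favours the exothermic direction — shift to the left.
Only the nonzero effect(s) matter; the net shift is to the left.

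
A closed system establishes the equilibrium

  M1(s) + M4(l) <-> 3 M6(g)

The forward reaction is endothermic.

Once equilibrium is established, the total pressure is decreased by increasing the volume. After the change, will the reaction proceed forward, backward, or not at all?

right

Gas moles: reactants 0, products 3 (Δn_gas = +3). Expansion shifts the system toward the side with more moles of gas — to the right.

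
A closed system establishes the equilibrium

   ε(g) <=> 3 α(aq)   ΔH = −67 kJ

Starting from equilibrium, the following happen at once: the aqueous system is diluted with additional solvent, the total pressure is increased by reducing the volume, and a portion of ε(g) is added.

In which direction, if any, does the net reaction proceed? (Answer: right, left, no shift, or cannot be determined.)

right

Dilution lowers every aqueous concentration by the same factor. Δn_aq = 3 − 0 = +3, so the system shifts toward the side with more dissolved moles — to the right.
Gas moles: reactants 1, products 0 (Δn_gas = -1). Compression shifts the system toward the side with fewer moles of gas — to the right.
Adding ε (g), a reactant, drives the reaction to the right.
All effects act in the same direction — net shift to the right.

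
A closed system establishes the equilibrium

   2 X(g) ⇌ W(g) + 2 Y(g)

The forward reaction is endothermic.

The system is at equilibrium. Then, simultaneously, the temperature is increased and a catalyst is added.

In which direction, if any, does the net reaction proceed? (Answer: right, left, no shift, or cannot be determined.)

The forward reaction is endothermic. Raising T favours the endothermic direction — shift to the right.
A catalyst speeds both forward and reverse rates equally; it changes neither Q nor K — no shift from this change.
Only the nonzero effect(s) matter; the net shift is to the right.

right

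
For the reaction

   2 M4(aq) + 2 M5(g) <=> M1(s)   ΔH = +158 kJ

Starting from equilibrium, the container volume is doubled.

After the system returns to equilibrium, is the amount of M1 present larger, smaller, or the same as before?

decreases

Gas moles: reactants 2, products 0 (Δn_gas = -2). Expansion shifts the system toward the side with more moles of gas — to the left.
The net shift is to the left. M1 is a product, so its amount decreases.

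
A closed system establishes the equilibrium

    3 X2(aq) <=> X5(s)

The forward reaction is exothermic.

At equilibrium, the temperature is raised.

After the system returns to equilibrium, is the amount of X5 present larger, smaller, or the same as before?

decreases

The forward reaction is exothermic. Raising T favours the endothermic direction — shift to the left.
The net shift is to the left. X5 is a product, so its amount decreases.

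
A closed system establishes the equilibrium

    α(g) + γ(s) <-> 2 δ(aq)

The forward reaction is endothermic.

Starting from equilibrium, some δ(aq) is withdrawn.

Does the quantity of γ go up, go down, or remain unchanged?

decreases

Removing δ (aq), a product, drives the reaction to the right.
The net shift is to the right. γ is a reactant, so its amount decreases.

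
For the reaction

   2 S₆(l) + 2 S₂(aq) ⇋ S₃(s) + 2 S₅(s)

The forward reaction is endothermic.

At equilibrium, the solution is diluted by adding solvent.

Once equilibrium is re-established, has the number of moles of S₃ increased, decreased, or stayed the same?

decreases

Dilution lowers every aqueous concentration by the same factor. Δn_aq = 0 − 2 = -2, so the system shifts toward the side with more dissolved moles — to the left.
The net shift is to the left. S₃ is a product, so its amount decreases.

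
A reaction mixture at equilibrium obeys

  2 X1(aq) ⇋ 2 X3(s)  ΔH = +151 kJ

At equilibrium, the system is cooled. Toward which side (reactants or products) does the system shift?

The forward reaction is endothermic. Lowering T favours the exothermic direction — shift to the left.

left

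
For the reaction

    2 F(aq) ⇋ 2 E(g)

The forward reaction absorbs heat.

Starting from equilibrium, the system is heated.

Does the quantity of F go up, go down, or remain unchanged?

The forward reaction is endothermic. Raising T favours the endothermic direction — shift to the right.
The net shift is to the right. F is a reactant, so its amount decreases.

decreases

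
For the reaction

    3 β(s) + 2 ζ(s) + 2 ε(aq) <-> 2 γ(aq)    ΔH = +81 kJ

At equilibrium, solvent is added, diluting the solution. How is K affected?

The equilibrium constant depends only on temperature. This perturbation changes neither the position of equilibrium nor K.

unchanged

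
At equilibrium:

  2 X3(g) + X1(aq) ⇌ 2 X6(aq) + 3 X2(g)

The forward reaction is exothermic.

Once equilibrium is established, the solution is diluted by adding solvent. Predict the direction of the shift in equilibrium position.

right

Dilution lowers every aqueous concentration by the same factor. Δn_aq = 2 − 1 = +1, so the system shifts toward the side with more dissolved moles — to the right.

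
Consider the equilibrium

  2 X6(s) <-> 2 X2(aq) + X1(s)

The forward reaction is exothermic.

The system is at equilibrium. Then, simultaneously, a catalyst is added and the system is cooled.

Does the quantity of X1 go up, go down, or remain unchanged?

A catalyst speeds both forward and reverse rates equally; it changes neither Q nor K — no shift from this change.
The forward reaction is exothermic. Lowering T favours the exothermic direction — shift to the right.
The net shift is to the right. X1 is a product, so its amount increases.

increases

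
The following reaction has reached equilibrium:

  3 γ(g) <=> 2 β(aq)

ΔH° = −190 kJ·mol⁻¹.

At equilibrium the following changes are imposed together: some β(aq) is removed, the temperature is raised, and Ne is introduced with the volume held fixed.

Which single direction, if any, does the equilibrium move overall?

cannot be determined

Removing β (aq), a product, drives the reaction to the right.
The forward reaction is exothermic. Raising T favours the endothermic direction — shift to the left.
At constant volume, adding an inert gas leaves every reacting species' partial pressure unchanged, so Q is unchanged — no shift from this change.
The individual effects push in opposite directions; without quantitative information the net direction cannot be determined.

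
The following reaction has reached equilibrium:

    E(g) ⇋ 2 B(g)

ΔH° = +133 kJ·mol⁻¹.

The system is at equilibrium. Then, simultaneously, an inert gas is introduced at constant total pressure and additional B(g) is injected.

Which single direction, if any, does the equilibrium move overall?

Adding inert gas at constant total pressure expands the volume and lowers every reacting partial pressure. With Δn_gas = 2 − 1 = +1, Q moves away from K toward the side with fewer gas moles, so the system shifts toward the side with more gas moles — to the right.
Adding B (g), a product, drives the reaction to the left.
The individual effects push in opposite directions; without quantitative information the net direction cannot be determined.

cannot be determined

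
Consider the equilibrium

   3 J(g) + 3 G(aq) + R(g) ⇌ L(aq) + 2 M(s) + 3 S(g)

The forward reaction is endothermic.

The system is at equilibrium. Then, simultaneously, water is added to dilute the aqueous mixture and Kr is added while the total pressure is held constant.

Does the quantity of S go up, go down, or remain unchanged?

Dilution lowers every aqueous concentration by the same factor. Δn_aq = 1 − 3 = -2, so the system shifts toward the side with more dissolved moles — to the left.
Adding inert gas at constant total pressure expands the volume and lowers every reacting partial pressure. With Δn_gas = 3 − 4 = -1, Q moves away from K toward the side with fewer gas moles, so the system shifts toward the side with more gas moles — to the left.
The net shift is to the left. S is a product, so its amount decreases.

decreases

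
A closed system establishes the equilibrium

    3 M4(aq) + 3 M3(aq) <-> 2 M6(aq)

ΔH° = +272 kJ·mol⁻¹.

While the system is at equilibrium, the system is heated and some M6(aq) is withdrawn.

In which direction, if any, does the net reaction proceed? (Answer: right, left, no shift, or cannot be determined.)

The forward reaction is endothermic. Raising T favours the endothermic direction — shift to the right.
Removing M6 (aq), a product, drives the reaction to the right.
All effects act in the same direction — net shift to the right.

right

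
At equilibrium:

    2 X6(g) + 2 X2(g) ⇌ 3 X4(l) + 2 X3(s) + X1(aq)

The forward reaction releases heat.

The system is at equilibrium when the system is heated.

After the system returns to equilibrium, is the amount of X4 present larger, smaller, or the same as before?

decreases

The forward reaction is exothermic. Raising T favours the endothermic direction — shift to the left.
The net shift is to the left. X4 is a product, so its amount decreases.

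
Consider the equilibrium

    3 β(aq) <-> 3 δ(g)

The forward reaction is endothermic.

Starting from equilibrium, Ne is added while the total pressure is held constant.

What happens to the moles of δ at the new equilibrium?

Adding inert gas at constant total pressure expands the volume and lowers every reacting partial pressure. With Δn_gas = 3 − 0 = +3, Q moves away from K toward the side with fewer gas moles, so the system shifts toward the side with more gas moles — to the right.
The net shift is to the right. δ is a product, so its amount increases.

increases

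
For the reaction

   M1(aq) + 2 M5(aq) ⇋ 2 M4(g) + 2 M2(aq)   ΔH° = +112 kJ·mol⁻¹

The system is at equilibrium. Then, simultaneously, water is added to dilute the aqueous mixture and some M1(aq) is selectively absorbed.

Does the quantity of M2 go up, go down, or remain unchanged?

decreases

Dilution lowers every aqueous concentration by the same factor. Δn_aq = 2 − 3 = -1, so the system shifts toward the side with more dissolved moles — to the left.
Removing M1 (aq), a reactant, drives the reaction to the left.
The net shift is to the left. M2 is a product, so its amount decreases.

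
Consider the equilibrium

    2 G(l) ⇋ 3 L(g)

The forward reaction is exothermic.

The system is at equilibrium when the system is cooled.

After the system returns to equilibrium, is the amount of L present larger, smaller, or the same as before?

The forward reaction is exothermic. Lowering T favours the exothermic direction — shift to the right.
The net shift is to the right. L is a product, so its amount increases.

increases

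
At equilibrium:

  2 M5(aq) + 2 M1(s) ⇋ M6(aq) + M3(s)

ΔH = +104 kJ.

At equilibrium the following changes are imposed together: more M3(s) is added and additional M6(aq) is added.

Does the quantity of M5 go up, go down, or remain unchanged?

increases

M3 is a pure solid; its activity is 1 regardless of amount, so Q is unaffected — no shift from this change.
Adding M6 (aq), a product, drives the reaction to the left.
The net shift is to the left. M5 is a reactant, so its amount increases.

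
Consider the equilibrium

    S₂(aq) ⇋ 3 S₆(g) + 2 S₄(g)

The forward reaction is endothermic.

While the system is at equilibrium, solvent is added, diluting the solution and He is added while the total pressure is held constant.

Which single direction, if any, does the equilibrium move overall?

cannot be determined

Dilution lowers every aqueous concentration by the same factor. Δn_aq = 0 − 1 = -1, so the system shifts toward the side with more dissolved moles — to the left.
Adding inert gas at constant total pressure expands the volume and lowers every reacting partial pressure. With Δn_gas = 5 − 0 = +5, Q moves away from K toward the side with fewer gas moles, so the system shifts toward the side with more gas moles — to the right.
The individual effects push in opposite directions; without quantitative information the net direction cannot be determined.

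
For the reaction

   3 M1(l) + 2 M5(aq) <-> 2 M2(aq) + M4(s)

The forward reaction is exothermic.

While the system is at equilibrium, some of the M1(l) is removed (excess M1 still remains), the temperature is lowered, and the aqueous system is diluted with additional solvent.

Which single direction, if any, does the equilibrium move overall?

M1 is a pure liquid; its activity is 1 regardless of amount, so Q is unaffected — no shift from this change.
The forward reaction is exothermic. Lowering T favours the exothermic direction — shift to the right.
Dilution scales every aqueous concentration by the same factor. Δn_aq = 2 − 2 = 0, so Q is unchanged — no shift.
Only the nonzero effect(s) matter; the net shift is to the right.

right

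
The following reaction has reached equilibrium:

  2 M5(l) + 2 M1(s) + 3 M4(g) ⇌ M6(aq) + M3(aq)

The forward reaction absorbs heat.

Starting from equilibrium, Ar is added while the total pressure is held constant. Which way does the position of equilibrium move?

left

Adding inert gas at constant total pressure expands the volume and lowers every reacting partial pressure. With Δn_gas = 0 − 3 = -3, Q moves away from K toward the side with fewer gas moles, so the system shifts toward the side with more gas moles — to the left.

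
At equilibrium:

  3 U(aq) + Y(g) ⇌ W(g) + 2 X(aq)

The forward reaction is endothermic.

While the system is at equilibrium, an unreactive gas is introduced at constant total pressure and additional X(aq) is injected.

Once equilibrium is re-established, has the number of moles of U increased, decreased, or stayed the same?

increases

Adding inert gas at constant total pressure expands the volume, scaling every reacting partial pressure by the same factor. Δn_gas = 1 − 1 = 0, so Q is unchanged — no shift.
Adding X (aq), a product, drives the reaction to the left.
The net shift is to the left. U is a reactant, so its amount increases.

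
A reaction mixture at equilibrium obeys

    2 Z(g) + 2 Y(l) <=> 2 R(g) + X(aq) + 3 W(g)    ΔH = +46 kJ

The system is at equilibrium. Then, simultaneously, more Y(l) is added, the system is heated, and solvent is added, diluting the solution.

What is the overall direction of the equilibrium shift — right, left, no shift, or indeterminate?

right

Y is a pure liquid; its activity is 1 regardless of amount, so Q is unaffected — no shift from this change.
The forward reaction is endothermic. Raising T favours the endothermic direction — shift to the right.
Dilution lowers every aqueous concentration by the same factor. Δn_aq = 1 − 0 = +1, so the system shifts toward the side with more dissolved moles — to the right.
Only the nonzero effect(s) matter; the net shift is to the right.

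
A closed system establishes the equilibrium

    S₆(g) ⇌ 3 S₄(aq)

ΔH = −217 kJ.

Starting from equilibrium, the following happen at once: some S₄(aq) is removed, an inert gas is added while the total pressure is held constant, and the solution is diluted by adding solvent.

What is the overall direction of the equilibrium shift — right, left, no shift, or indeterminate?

Removing S₄ (aq), a product, drives the reaction to the right.
Adding inert gas at constant total pressure expands the volume and lowers every reacting partial pressure. With Δn_gas = 0 − 1 = -1, Q moves away from K toward the side with fewer gas moles, so the system shifts toward the side with more gas moles — to the left.
Dilution lowers every aqueous concentration by the same factor. Δn_aq = 3 − 0 = +3, so the system shifts toward the side with more dissolved moles — to the right.
The individual effects push in opposite directions; without quantitative information the net direction cannot be determined.

cannot be determined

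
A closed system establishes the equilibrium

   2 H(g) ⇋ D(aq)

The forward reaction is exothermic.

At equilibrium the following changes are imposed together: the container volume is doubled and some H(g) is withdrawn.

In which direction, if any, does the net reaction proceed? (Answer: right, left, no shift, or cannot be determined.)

left

Gas moles: reactants 2, products 0 (Δn_gas = -2). Expansion shifts the system toward the side with more moles of gas — to the left.
Removing H (g), a reactant, drives the reaction to the left.
All effects act in the same direction — net shift to the left.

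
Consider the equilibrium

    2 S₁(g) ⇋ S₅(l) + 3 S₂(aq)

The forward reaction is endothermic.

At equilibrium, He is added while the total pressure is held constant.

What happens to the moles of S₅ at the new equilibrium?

Adding inert gas at constant total pressure expands the volume and lowers every reacting partial pressure. With Δn_gas = 0 − 2 = -2, Q moves away from K toward the side with fewer gas moles, so the system shifts toward the side with more gas moles — to the left.
The net shift is to the left. S₅ is a product, so its amount decreases.

decreases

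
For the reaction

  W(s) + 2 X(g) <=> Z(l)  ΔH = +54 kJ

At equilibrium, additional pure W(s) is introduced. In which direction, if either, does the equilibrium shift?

W is a pure solid; its activity is 1 regardless of amount, so Q is unaffected — no shift from this change.

no shift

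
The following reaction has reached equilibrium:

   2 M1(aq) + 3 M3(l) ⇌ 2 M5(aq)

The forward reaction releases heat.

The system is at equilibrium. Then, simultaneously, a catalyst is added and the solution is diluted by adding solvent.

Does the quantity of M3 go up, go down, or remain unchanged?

unchanged

A catalyst speeds both forward and reverse rates equally; it changes neither Q nor K — no shift from this change.
Dilution scales every aqueous concentration by the same factor. Δn_aq = 2 − 2 = 0, so Q is unchanged — no shift.
No net shift occurs, so the amount of M3 is unchanged.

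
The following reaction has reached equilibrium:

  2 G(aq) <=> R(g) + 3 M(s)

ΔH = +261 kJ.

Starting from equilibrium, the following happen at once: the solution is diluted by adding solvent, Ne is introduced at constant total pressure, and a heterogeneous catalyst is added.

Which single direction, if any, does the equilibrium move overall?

Dilution lowers every aqueous concentration by the same factor. Δn_aq = 0 − 2 = -2, so the system shifts toward the side with more dissolved moles — to the left.
Adding inert gas at constant total pressure expands the volume and lowers every reacting partial pressure. With Δn_gas = 1 − 0 = +1, Q moves away from K toward the side with fewer gas moles, so the system shifts toward the side with more gas moles — to the right.
A catalyst speeds both forward and reverse rates equally; it changes neither Q nor K — no shift from this change.
The individual effects push in opposite directions; without quantitative information the net direction cannot be determined.

cannot be determined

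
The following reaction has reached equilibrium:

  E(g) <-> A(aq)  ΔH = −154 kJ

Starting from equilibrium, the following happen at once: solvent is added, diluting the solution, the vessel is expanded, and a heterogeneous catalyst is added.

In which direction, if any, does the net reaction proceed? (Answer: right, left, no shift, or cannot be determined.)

cannot be determined

Dilution lowers every aqueous concentration by the same factor. Δn_aq = 1 − 0 = +1, so the system shifts toward the side with more dissolved moles — to the right.
Gas moles: reactants 1, products 0 (Δn_gas = -1). Expansion shifts the system toward the side with more moles of gas — to the left.
A catalyst speeds both forward and reverse rates equally; it changes neither Q nor K — no shift from this change.
The individual effects push in opposite directions; without quantitative information the net direction cannot be determined.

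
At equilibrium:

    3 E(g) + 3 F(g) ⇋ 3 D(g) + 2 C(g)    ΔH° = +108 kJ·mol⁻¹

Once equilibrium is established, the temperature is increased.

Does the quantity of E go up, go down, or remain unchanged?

The forward reaction is endothermic. Raising T favours the endothermic direction — shift to the right.
The net shift is to the right. E is a reactant, so its amount decreases.

decreases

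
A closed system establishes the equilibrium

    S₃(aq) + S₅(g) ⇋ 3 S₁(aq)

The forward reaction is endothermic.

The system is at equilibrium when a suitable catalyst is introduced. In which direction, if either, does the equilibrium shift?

no shift

A catalyst speeds both forward and reverse rates equally; it changes neither Q nor K — no shift from this change.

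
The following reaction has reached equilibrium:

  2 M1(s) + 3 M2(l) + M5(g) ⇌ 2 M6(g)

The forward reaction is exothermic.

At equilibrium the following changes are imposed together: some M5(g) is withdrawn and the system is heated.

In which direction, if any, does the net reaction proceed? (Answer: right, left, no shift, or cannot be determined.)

left

Removing M5 (g), a reactant, drives the reaction to the left.
The forward reaction is exothermic. Raising T favours the endothermic direction — shift to the left.
All effects act in the same direction — net shift to the left.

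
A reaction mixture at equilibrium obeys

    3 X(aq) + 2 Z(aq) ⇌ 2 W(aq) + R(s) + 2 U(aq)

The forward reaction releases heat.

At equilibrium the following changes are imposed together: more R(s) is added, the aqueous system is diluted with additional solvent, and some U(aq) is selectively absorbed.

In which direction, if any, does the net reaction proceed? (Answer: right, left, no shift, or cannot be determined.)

R is a pure solid; its activity is 1 regardless of amount, so Q is unaffected — no shift from this change.
Dilution lowers every aqueous concentration by the same factor. Δn_aq = 4 − 5 = -1, so the system shifts toward the side with more dissolved moles — to the left.
Removing U (aq), a product, drives the reaction to the right.
The individual effects push in opposite directions; without quantitative information the net direction cannot be determined.

cannot be determined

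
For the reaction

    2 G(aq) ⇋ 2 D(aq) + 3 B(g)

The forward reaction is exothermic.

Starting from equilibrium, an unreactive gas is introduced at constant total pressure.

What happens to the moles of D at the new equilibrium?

increases

Adding inert gas at constant total pressure expands the volume and lowers every reacting partial pressure. With Δn_gas = 3 − 0 = +3, Q moves away from K toward the side with fewer gas moles, so the system shifts toward the side with more gas moles — to the right.
The net shift is to the right. D is a product, so its amount increases.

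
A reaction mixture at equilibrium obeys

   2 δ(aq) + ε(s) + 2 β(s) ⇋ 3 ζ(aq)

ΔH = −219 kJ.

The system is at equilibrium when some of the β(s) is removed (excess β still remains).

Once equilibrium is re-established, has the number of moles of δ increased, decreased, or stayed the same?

β is a pure solid; its activity is 1 regardless of amount, so Q is unaffected — no shift from this change.
No net shift occurs, so the amount of δ is unchanged.

unchanged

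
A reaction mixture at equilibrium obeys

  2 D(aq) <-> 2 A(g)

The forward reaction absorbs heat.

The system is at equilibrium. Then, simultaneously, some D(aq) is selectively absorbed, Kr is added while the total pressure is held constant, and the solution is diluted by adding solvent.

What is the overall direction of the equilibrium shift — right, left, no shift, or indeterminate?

cannot be determined

Removing D (aq), a reactant, drives the reaction to the left.
Adding inert gas at constant total pressure expands the volume and lowers every reacting partial pressure. With Δn_gas = 2 − 0 = +2, Q moves away from K toward the side with fewer gas moles, so the system shifts toward the side with more gas moles — to the right.
Dilution lowers every aqueous concentration by the same factor. Δn_aq = 0 − 2 = -2, so the system shifts toward the side with more dissolved moles — to the left.
The individual effects push in opposite directions; without quantitative information the net direction cannot be determined.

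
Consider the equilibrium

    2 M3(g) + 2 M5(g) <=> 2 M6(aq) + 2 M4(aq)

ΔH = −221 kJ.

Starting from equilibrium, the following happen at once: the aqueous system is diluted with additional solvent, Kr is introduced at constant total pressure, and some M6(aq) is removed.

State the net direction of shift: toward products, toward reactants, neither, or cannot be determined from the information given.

Dilution lowers every aqueous concentration by the same factor. Δn_aq = 4 − 0 = +4, so the system shifts toward the side with more dissolved moles — to the right.
Adding inert gas at constant total pressure expands the volume and lowers every reacting partial pressure. With Δn_gas = 0 − 4 = -4, Q moves away from K toward the side with fewer gas moles, so the system shifts toward the side with more gas moles — to the left.
Removing M6 (aq), a product, drives the reaction to the right.
The individual effects push in opposite directions; without quantitative information the net direction cannot be determined.

cannot be determined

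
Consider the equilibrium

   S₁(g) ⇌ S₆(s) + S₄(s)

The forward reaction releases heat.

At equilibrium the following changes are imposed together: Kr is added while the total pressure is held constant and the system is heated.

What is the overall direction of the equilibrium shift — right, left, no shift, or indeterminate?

Adding inert gas at constant total pressure expands the volume and lowers every reacting partial pressure. With Δn_gas = 0 − 1 = -1, Q moves away from K toward the side with fewer gas moles, so the system shifts toward the side with more gas moles — to the left.
The forward reaction is exothermic. Raising T favours the endothermic direction — shift to the left.
All effects act in the same direction — net shift to the left.

left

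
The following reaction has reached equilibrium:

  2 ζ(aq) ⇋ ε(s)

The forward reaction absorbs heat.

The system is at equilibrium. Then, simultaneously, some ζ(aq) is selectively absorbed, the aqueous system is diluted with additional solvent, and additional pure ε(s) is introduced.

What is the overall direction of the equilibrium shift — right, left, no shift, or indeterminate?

left

Removing ζ (aq), a reactant, drives the reaction to the left.
Dilution lowers every aqueous concentration by the same factor. Δn_aq = 0 − 2 = -2, so the system shifts toward the side with more dissolved moles — to the left.
ε is a pure solid; its activity is 1 regardless of amount, so Q is unaffected — no shift from this change.
Only the nonzero effect(s) matter; the net shift is to the left.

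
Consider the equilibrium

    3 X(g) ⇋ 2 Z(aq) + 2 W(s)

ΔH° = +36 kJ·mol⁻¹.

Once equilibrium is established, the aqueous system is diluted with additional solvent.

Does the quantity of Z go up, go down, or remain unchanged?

Dilution lowers every aqueous concentration by the same factor. Δn_aq = 2 − 0 = +2, so the system shifts toward the side with more dissolved moles — to the right.
The net shift is to the right. Z is a product, so its amount increases.

increases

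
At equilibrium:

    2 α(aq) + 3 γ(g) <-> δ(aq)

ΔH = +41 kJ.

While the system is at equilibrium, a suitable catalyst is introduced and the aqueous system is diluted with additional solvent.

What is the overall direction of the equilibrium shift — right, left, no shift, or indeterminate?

A catalyst speeds both forward and reverse rates equally; it changes neither Q nor K — no shift from this change.
Dilution lowers every aqueous concentration by the same factor. Δn_aq = 1 − 2 = -1, so the system shifts toward the side with more dissolved moles — to the left.
Only the nonzero effect(s) matter; the net shift is to the left.

left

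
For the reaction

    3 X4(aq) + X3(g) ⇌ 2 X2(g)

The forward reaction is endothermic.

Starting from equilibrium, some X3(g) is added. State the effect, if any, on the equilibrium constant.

unchanged

The equilibrium constant depends only on temperature. This perturbation may move the position of equilibrium, but since T is unchanged, K itself is unchanged.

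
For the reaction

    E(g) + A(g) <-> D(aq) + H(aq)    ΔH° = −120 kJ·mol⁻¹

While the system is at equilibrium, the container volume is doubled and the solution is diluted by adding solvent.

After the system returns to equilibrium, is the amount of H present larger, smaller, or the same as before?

cannot be determined

Gas moles: reactants 2, products 0 (Δn_gas = -2). Expansion shifts the system toward the side with more moles of gas — to the left.
Dilution lowers every aqueous concentration by the same factor. Δn_aq = 2 − 0 = +2, so the system shifts toward the side with more dissolved moles — to the right.
The two effects oppose each other, so the net shift — and hence the change in H — cannot be determined from the given information.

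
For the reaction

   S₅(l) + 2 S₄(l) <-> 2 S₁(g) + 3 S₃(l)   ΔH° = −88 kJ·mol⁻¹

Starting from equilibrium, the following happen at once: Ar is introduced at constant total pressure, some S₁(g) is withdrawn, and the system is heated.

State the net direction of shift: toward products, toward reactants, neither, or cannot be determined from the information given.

cannot be determined

Adding inert gas at constant total pressure expands the volume and lowers every reacting partial pressure. With Δn_gas = 2 − 0 = +2, Q moves away from K toward the side with fewer gas moles, so the system shifts toward the side with more gas moles — to the right.
Removing S₁ (g), a product, drives the reaction to the right.
The forward reaction is exothermic. Raising T favours the endothermic direction — shift to the left.
The individual effects push in opposite directions; without quantitative information the net direction cannot be determined.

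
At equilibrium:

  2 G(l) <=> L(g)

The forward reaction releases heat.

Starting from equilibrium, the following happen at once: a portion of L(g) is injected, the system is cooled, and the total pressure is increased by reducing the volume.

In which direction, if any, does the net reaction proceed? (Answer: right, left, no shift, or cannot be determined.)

cannot be determined

Adding L (g), a product, drives the reaction to the left.
The forward reaction is exothermic. Lowering T favours the exothermic direction — shift to the right.
Gas moles: reactants 0, products 1 (Δn_gas = +1). Compression shifts the system toward the side with fewer moles of gas — to the left.
The individual effects push in opposite directions; without quantitative information the net direction cannot be determined.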